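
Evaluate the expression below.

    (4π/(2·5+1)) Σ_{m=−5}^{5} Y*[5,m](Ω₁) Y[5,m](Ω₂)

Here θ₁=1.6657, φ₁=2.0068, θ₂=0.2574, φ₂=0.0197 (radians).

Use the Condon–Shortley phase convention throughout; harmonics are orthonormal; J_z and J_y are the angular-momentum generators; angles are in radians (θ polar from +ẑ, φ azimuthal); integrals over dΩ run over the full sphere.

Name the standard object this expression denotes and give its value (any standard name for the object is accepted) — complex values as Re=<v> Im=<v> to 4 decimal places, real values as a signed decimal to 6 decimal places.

This sum is the spherical-harmonic addition theorem: it equals the Legendre polynomial P_l(cos γ) of the angle γ between the two directions.
Expand P_5 via completeness: Σ_{m} conj(Y_{5,m}) at Ω₁ times Y_{5,m} at Ω₂ —
  [-5]  conj(Y_{5,-5})(Ω₁) = -0.372144-0.259668i ; Y_{5,-5}(Ω₂) = +0.000494-0.000049i ; Δ = -0.000196-0.000110i
  [-4]  conj(Y_{5,-4})(Ω₁) = +0.023543-0.134552i ; Y_{5,-4}(Ω₂) = +0.005942-0.000469i ; Δ = +0.000077-0.000811i
  [-3]  conj(Y_{5,-3})(Ω₁) = -0.302942+0.081493i ; Y_{5,-3}(Ω₂) = +0.042254-0.002500i ; Δ = -0.012597+0.004201i
  [-2]  conj(Y_{5,-2})(Ω₁) = -0.099626-0.118571i ; Y_{5,-2}(Ω₂) = +0.191623-0.007554i ; Δ = -0.019986-0.021968i
  [-1]  conj(Y_{5,-1})(Ω₁) = -0.117953+0.253168i ; Y_{5,-1}(Ω₂) = +0.511413-0.010076i ; Δ = -0.057772+0.130662i
  [+0]  conj(Y_{5,0})(Ω₁) = -0.159326-0.000000i ; Y_{5,0}(Ω₂) = +0.524266+0.000000i ; Δ = -0.083529-0.000000i
  [+1]  conj(Y_{5,1})(Ω₁) = +0.117953+0.253168i ; Y_{5,1}(Ω₂) = -0.511413-0.010076i ; Δ = -0.057772-0.130662i
  [+2]  conj(Y_{5,2})(Ω₁) = -0.099626+0.118571i ; Y_{5,2}(Ω₂) = +0.191623+0.007554i ; Δ = -0.019986+0.021968i
  [+3]  conj(Y_{5,3})(Ω₁) = +0.302942+0.081493i ; Y_{5,3}(Ω₂) = -0.042254-0.002500i ; Δ = -0.012597-0.004201i
  [+4]  conj(Y_{5,4})(Ω₁) = +0.023543+0.134552i ; Y_{5,4}(Ω₂) = +0.005942+0.000469i ; Δ = +0.000077+0.000811i
  [+5]  conj(Y_{5,5})(Ω₁) = +0.372144-0.259668i ; Y_{5,5}(Ω₂) = -0.000494-0.000049i ; Δ = -0.000196+0.000110i
Σ over m = -0.264478+0.000000i; ×(4π/11) → -0.302139+0.000000i. Real part: -0.302139

Legendre polynomial (addition theorem), -0.302139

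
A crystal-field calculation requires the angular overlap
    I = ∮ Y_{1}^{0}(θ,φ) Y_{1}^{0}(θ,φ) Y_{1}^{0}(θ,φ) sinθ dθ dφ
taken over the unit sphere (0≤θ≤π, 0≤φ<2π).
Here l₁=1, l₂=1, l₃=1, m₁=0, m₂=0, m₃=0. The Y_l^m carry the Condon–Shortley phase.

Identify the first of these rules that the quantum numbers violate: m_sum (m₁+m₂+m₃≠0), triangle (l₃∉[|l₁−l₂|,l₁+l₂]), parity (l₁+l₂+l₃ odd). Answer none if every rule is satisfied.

parity

m₁+m₂+m₃ = 0 + 0 + 0 = 0  ✓
triangle: |1−1|=0 ≤ l₃=1 ≤ 1+1=2  ✓
parity: l₁+l₂+l₃ = 3 is odd  ✗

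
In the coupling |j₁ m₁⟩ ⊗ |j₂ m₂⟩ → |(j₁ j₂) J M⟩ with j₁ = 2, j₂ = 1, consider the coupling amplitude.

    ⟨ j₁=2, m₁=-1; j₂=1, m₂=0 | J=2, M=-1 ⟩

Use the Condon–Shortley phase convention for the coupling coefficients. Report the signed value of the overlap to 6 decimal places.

-0.408248

j₁+j₂−J=1  J+j₁−j₂=3  J−j₁+j₂=1  j₁+j₂+J+1=6
(j₁±m₁, j₂±m₂, J±M) = (1,3,1,1,1,3)
P² = 3/2
sum k=0..1:
  [0] +1/6 = 1/6
  [1] −1/2 = -1/2
S = -1/3
C² = P²·S² = 1/6 ; C = -0.408248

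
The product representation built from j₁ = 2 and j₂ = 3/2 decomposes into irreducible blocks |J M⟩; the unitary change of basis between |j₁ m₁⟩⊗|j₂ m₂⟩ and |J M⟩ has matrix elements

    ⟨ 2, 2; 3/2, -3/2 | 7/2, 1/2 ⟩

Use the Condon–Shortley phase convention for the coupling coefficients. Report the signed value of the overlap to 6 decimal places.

√[8·0!4!3!/8! · 4!0!0!3!4!3!] = √(20736/35)
  +(−1)^0/∏(0,0,0,0,4,3)! = 1/144  (running 1/144)
⟨..|..⟩ = √(20736/35)·(1/144) = +0.169031

+√(1/35) = +0.169031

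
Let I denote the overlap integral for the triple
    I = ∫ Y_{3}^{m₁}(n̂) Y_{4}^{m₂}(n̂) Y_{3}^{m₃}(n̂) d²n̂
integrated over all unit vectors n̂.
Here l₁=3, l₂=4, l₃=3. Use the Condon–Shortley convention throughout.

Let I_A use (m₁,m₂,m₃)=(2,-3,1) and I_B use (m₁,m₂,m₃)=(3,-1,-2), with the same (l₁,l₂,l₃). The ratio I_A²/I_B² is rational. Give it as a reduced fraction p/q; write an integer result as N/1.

l's match ⇒ only the (l;m) 3-j factors differ between A and B.
A: triangle coeff Δ(3,4,3) = 1/34650; Σ_t [0,1]: t=0:+1/144 t=1:−1/288 = 1/288; (3j)²=1/99 [(3 4 3; 2 -3 1)], sign=+1
B: triangle coeff Δ(3,4,3) = 1/34650; Σ_t [0,0]: t=0:+1/288 = 1/288; (3j)²=5/231 [(3 4 3; 3 -1 -2)], sign=-1
I_A²/I_B² = (1/99)/(5/231) = 7/15

7/15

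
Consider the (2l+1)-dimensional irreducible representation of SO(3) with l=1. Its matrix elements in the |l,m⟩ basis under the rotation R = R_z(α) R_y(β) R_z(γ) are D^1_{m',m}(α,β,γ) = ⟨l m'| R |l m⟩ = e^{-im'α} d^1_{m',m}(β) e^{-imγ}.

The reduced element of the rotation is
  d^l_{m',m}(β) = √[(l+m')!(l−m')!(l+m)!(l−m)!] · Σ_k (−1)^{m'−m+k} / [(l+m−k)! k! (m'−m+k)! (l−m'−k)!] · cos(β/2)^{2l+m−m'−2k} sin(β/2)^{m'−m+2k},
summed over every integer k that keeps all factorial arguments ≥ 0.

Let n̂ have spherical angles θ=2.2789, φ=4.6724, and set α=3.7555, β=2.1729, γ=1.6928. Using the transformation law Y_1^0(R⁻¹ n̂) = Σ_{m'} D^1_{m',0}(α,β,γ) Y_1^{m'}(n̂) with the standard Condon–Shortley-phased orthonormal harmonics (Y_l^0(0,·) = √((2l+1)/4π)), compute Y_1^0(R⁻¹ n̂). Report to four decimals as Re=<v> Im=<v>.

Re=0.3660 Im=0.0000

Need the full column D^1_{m',0} for m'=−1..1 at α=3.7555, β=2.1729, γ=1.6928.
cos(β/2)=0.465630, sin(β/2)=0.884980
d^1_{-1,0}: single k=1 term ⇒ +0.582759;  D = -0.476349-0.335708i
d^1_{0,0}: k∈[0..1] ⇒ +0.216811 -0.783189 = -0.566377;  D = -0.566377+0.000000i
d^1_{1,0}: single k=0 term ⇒ -0.582759;  D = +0.476349-0.335708i
Y_1^{m'}(θ=2.2789,φ=4.6724) and Σ D·Y over m':
  (-0.4763-0.3357i)·(-0.0105+0.2622i)  (-0.5664+0.0000i)·(-0.3178+0.0000i)  (+0.4763-0.3357i)·(+0.0105+0.2622i)
Y_1^0(R⁻¹ n̂) = +0.366044+0.000000i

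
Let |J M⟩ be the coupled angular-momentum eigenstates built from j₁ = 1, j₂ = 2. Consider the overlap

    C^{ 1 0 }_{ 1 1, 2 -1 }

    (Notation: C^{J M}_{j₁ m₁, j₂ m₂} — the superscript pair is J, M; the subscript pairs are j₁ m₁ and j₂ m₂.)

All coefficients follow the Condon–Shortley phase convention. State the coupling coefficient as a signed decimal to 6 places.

j₁+j₂−J=2  J+j₁−j₂=0  J−j₁+j₂=2  j₁+j₂+J+1=5
(j₁±m₁, j₂±m₂, J±M) = (2,0,1,3,1,1)
P² = 6/5
sum k=0..0:
  [0] +1/2 = 1/2
S = 1/2
C² = P²·S² = 3/10 ; C = +0.547723

+√(3/10) = +0.547723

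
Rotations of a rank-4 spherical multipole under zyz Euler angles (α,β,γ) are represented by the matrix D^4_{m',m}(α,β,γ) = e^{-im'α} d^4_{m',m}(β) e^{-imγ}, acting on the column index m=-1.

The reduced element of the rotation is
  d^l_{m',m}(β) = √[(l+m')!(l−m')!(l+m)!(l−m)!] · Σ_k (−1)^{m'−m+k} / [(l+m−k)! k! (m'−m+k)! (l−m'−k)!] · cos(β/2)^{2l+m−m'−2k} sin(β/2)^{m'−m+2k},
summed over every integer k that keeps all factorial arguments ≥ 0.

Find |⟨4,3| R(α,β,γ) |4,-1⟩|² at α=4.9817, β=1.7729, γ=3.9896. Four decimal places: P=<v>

D^4_{3,-1}(4.9817,1.7729,3.9896) = e^{-i·3·4.9817}·d^4_{3,-1}(1.7729)·e^{-i·-1·3.9896}. Compute d first:
With c≡cos(β/2)=0.632167 and s≡sin(β/2)=0.774832, N=[5040·1·6·120]^{1/2}=1904.940944
k∈{0,1} keeps every argument non-negative
  k=0: (−1)^4·1904.9409/(144)·0.6322^4·0.7748^4 = +0.761512
  k=1: (−1)^5·1904.9409/(240)·0.6322^2·0.7748^6 = -0.686405
d^4_{3,-1}(1.7729) = +0.761512 -0.686405 = +0.075107
|D^4_{3,-1}|² = |d^4_{3,-1}(β)|² = (+0.075107)² = 0.005641 (the z-rotation phases have unit modulus)

P=0.0056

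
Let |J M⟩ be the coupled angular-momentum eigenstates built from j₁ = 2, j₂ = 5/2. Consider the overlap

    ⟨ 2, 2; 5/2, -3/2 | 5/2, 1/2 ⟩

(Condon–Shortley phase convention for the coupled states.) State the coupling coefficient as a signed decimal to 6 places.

√[6·2!2!3!/8! · 4!0!1!4!3!2!] = √(864/35)
  +(−1)^0/∏(0,2,0,1,2,2)! = 1/8  (running 1/8)
⟨..|..⟩ = √(864/35)·(1/8) = +0.621059

+√(27/70) = +0.621059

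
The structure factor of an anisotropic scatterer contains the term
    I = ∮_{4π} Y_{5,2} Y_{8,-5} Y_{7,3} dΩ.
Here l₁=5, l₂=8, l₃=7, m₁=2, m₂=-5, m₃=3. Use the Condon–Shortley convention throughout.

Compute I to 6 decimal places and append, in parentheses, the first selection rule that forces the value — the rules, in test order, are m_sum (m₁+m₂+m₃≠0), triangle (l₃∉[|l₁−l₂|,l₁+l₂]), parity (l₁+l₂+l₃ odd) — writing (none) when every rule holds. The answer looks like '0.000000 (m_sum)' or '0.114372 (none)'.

m-sum 0 ✓  L=20 even ✓  3≤7≤13 ✓
Π(2lᵢ+1) = 11×17×15 = 2805
triangle coeff Δ(5,8,7) = 1/814773960
Σ_t [1,5]: t=1:−1/87091200 t=2:+1/4976640 t=3:−1/2073600 t=4:+1/4976640 t=5:−1/87091200 = -1/9676800
(3j)²=360/46189 [(5 8 7; 0 0 0)], sign=+1
Σ_t [0,3]: t=0:+1/130636800 t=1:−1/38707200 t=2:+1/104509440 t=3:−1/3135283200 = -1/111974400
(3j)²=28/2907 [(5 8 7; 2 -5 3)], sign=-1
⇒ 4πI² = 16800/79781
I = (-1)√(16800/79781/(4π)) = -0.12944938
No selection rule forces the value: the integral is nonzero (none).

-0.129449 (none)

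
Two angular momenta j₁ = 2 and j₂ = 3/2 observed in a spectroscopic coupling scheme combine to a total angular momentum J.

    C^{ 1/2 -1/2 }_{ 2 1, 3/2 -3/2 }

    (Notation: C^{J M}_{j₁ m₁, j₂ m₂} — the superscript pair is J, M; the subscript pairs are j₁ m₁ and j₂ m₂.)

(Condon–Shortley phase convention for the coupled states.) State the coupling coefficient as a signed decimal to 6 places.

triangle: 3!×1!×0!/5! = 6/120
(j±m)!: 3!×1!×0!×3!×0!×1! = 36
prefactor² = (2J+1)×Δ×N² = 18/5
  k=0: +1/(0!×3!×1!×0!×0!×0!) = 1/6
Σ = 1/6  ⇒  CG² = 18/5×(1/6)² = 1/10
CG = +√(1/10) = +0.316228

+0.316228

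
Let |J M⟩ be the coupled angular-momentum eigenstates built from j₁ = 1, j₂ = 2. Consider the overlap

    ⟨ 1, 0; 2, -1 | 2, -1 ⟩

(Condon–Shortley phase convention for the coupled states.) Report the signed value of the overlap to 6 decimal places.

√[5·1!1!3!/6! · 1!1!1!3!1!3!] = √(3/2)
  +(−1)^0/∏(0,1,1,1,0,2)! = 1/2  (running 1/2)
  +(−1)^1/∏(1,0,0,0,1,3)! = -1/6  (running 1/3)
⟨..|..⟩ = √(3/2)·(1/3) = +0.408248

+0.408248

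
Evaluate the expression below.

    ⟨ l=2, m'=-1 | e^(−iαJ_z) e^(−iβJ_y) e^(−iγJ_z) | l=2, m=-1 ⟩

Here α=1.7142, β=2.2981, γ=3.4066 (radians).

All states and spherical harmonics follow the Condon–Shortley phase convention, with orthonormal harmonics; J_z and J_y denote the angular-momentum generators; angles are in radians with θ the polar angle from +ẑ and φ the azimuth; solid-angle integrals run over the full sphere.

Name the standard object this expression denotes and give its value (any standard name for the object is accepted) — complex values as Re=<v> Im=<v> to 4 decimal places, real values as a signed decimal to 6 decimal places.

This is a Wigner D-matrix element — the rotation-matrix element ⟨l m'| R(α,β,γ) |l m⟩ in the angular-momentum basis.
Split into d^2_{-1,-1}(β=2.2981) × two z-phases.
c=cos(2.298100/2)=0.409354, s=sin(2.298100/2)=0.912375; N=√[1·6·1·6]=6.000000
Admissible k: 0..1 (factorial args all ≥0)
  k=0: (−1)^0·6.0000/(6)·0.4094^4·0.9124^0 = +0.028080
  k=1: (−1)^1·6.0000/(2)·0.4094^2·0.9124^2 = -0.418473
d^2_{-1,-1}(2.2981) = +0.028080 -0.418473 = -0.390393
Attach z-rotation phases: D = e^{-i(-1)(1.7142)}·(-0.390393)·e^{-i(-1)(3.4066)} = -0.155045+0.358284i

Wigner D-matrix element, Re=-0.1550 Im=0.3583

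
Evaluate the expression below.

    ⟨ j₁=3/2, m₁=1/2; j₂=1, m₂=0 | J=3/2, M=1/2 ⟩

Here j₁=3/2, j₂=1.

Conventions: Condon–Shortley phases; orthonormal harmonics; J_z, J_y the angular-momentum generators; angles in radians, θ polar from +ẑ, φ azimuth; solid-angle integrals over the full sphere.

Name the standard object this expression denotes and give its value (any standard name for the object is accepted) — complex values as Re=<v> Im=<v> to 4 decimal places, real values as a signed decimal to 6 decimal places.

Clebsch–Gordan coefficient, +√(1/15) ≈ +0.258199

This is a Clebsch–Gordan (vector-coupling) coefficient.
triangle: 1!*2!*1!/5! = 2/120
(j±m)!: 2!*1!*1!*1!*2!*1! = 4
prefactor² = (2J+1)*Δ*N² = 4/15
  k=0: +1/(0!*1!*1!*1!*1!*0!) = 1
  k=1: −1/(1!*0!*0!*0!*2!*1!) = -1/2
Σ = 1/2  ⇒  CG² = 4/15*(1/2)² = 1/15
CG = +√(1/15) = +0.258199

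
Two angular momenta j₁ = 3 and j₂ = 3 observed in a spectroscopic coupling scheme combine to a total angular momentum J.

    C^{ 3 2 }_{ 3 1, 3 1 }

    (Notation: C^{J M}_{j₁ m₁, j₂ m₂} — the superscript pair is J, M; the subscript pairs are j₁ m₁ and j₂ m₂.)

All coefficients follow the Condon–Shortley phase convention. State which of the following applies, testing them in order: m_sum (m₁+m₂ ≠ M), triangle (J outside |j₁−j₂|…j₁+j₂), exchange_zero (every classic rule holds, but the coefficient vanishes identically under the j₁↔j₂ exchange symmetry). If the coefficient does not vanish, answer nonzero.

exchange_zero

m-sum: m₁+m₂ = 1+1 = 2, M = 2  ✓
triangle: |j₁−j₂| = 0 ≤ J = 3 ≤ j₁+j₂ = 6  ✓
exchange: j₁=j₂ and m₁=m₂, and (−1)^(j₁+j₂−J) = (−1)^3 = −1 forces ⟨j₁m₁;j₂m₂|JM⟩ = −⟨j₂m₂;j₁m₁|JM⟩ = −⟨j₁m₁;j₂m₂|JM⟩ ⇒ the coefficient vanishes identically
Racah sum check: Σ_k collapses to 0 ⇒ CG = 0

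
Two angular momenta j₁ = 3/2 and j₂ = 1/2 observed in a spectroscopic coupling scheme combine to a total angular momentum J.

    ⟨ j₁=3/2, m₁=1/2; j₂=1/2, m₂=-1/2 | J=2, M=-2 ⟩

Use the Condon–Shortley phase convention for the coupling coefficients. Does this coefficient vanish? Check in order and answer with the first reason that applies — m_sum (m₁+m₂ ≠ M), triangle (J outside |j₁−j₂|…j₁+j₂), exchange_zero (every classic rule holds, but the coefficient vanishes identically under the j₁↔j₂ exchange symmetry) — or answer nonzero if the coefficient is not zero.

m_sum

m-sum: m₁+m₂ = 1/2+(-1/2) = 0, M = -2  ✗ ⇒ coefficient is 0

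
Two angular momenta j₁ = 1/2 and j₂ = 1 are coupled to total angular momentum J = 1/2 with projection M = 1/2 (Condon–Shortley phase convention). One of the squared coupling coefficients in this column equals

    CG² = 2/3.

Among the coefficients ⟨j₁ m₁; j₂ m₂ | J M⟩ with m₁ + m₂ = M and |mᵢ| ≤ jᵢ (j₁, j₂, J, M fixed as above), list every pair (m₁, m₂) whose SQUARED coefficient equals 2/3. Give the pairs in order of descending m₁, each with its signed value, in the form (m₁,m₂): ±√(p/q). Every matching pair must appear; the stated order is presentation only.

Admissible pairs with m₁+m₂ = M = 1/2: (-1/2,1), (1/2,0)
  (m₁,m₂)=(1/2,0): CG² = 1/3, CG = +√(1/3)
  (m₁,m₂)=(-1/2,1): CG² = 2/3, CG = −√(2/3)   ← matches the target
Pairs with CG² = 2/3: (-1/2,1): −√(2/3)

(-1/2,1): −√(2/3)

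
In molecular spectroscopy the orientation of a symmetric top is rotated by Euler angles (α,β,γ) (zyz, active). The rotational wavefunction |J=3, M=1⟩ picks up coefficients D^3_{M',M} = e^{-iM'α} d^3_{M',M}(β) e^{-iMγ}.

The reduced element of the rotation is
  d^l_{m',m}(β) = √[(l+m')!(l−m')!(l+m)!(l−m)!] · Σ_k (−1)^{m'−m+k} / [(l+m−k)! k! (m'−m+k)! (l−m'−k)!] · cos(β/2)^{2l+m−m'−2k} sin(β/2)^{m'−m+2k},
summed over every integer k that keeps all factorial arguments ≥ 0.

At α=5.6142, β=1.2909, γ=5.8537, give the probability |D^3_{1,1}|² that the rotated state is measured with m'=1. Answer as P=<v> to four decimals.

P=0.1744

First d^3_{1,1}(β=1.2909), then the phase factors e^{-i(1)α} and e^{-i(1)γ}:
c=cos(1.290900/2)=0.798829, s=sin(1.290900/2)=0.601558; N=√[24·2·24·2]=48.000000
k: max(0,(1)−(1))=0 … min(3+(1),3−(1))=2
  k=0: (−1)^0·48.0000/(48)·0.7988^6·0.6016^0 = +0.259850
  k=1: (−1)^1·48.0000/(6)·0.7988^4·0.6016^2 = -1.178855
  k=2: (−1)^2·48.0000/(8)·0.7988^2·0.6016^4 = +0.501382
d^3_{1,1}(1.2909) = +0.259850 -1.178855 +0.501382 = -0.417623
|D^3_{1,1}|² = |d^3_{1,1}(β)|² = (-0.417623)² = 0.174409 (the z-rotation phases have unit modulus)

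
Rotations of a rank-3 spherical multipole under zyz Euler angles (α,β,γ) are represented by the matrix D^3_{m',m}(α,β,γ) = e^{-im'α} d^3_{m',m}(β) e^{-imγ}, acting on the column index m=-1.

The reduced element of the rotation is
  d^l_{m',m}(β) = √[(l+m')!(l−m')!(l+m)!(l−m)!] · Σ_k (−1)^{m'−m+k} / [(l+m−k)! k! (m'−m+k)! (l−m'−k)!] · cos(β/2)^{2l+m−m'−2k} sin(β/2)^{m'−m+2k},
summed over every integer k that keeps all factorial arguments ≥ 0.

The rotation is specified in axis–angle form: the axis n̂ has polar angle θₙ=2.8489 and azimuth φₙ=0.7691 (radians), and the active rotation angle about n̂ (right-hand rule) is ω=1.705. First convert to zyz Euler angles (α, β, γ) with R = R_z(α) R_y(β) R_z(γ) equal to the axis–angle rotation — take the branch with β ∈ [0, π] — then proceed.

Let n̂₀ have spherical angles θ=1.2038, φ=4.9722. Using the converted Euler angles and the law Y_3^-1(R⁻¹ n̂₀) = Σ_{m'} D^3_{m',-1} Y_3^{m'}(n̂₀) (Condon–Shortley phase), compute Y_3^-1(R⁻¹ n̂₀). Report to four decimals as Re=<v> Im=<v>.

Axis–angle → zyz. n̂ = (sinθₙcosφₙ, sinθₙsinφₙ, cosθₙ) = (+0.207320, +0.200670, -0.957470), ω = 1.7050.
R = I cosω + sinω [n̂]ₓ + (1−cosω) n̂n̂ᵀ gives
  R = [-0.085068, +0.996031, -0.026197; -0.901691, -0.088145, -0.423300; -0.423929, -0.012388, +0.905611]
β = atan2(√(R₁₃²+R₂₃²), R₃₃) = 0.437979; α = atan2(R₂₃, R₁₃) mod 2π = 4.650580; γ = atan2(R₃₂, −R₃₁) mod 2π = 6.253972
Need the full column D^3_{m',-1} for m'=−3..3 at α=4.6506, β=0.4380, γ=6.2540.
cos(β/2)=0.976117, sin(β/2)=0.217243
d^3_{-3,-1}: single k=2 term ⇒ +0.165938;  D = +0.035344+0.162131i
d^3_{-2,-1}: k∈[1..2] ⇒ +0.608775 -0.060308 = +0.548467;  D = -0.542074+0.083497i
d^3_{-1,-1}: k∈[0..2] ⇒ +0.864993 -0.342761 +0.012733 = +0.534965;  D = -0.048626-0.532751i
d^3_{0,-1}: k∈[0..2] ⇒ -0.666880 +0.099096 -0.001636 = -0.569420;  D = -0.569177+0.016632i
d^3_{1,-1}: k∈[0..2] ⇒ +0.257071 -0.016978 +0.000105 = +0.240198;  D = -0.007828+0.240071i
d^3_{2,-1}: k∈[0..1] ⇒ -0.060308 +0.001494 = -0.058815;  D = +0.058553+0.005544i
d^3_{3,-1}: single k=0 term ⇒ +0.008219;  D = +0.001279-0.008119i
Y_3^{m'}(θ=1.2038,φ=4.9722) and Σ D·Y over m':
  (+0.0353+0.1621i)·(-0.2385-0.2413i)  (-0.5421+0.0835i)·(-0.2773+0.1586i)  (-0.0486-0.5328i)·(-0.0276-0.1039i)  (-0.5692+0.0166i)·(-0.3155+0.0000i)  (-0.0078+0.2401i)·(+0.0276-0.1039i)  (+0.0586+0.0055i)·(-0.2773-0.1586i)  (+0.0013-0.0081i)·(+0.2385-0.2413i)
Y_3^-1(R⁻¹ n̂) = +0.301076-0.147467i

Re=0.3011 Im=-0.1475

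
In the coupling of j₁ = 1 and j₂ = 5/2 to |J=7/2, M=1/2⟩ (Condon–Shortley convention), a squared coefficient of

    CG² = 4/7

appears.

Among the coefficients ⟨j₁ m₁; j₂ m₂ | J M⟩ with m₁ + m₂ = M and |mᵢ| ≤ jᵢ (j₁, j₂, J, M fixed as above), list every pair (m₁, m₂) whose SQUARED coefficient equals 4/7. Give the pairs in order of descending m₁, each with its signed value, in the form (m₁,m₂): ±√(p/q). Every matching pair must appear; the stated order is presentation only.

Admissible pairs with m₁+m₂ = M = 1/2: (-1,3/2), (0,1/2), (1,-1/2)
  (m₁,m₂)=(1,-1/2): CG² = 2/7, CG = +√(2/7)
  (m₁,m₂)=(0,1/2): CG² = 4/7, CG = +√(4/7)   ← matches the target
  (m₁,m₂)=(-1,3/2): CG² = 1/7, CG = +√(1/7)
Pairs with CG² = 4/7: (0,1/2): +√(4/7)

(0,1/2): +√(4/7)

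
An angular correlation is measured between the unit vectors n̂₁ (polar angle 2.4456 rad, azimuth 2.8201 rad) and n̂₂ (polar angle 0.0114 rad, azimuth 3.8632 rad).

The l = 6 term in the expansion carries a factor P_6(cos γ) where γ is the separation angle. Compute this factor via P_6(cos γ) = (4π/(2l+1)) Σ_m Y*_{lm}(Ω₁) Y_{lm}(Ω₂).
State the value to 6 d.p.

-0.317625

Addition theorem: P_6(cos γ) = (4π/13) Σ_m Y*_{lm}(Ω₁) Y_{lm}(Ω₂), m = −6…6:
  [-6]  conj(Y_{6,-6})(Ω₁) = (-0.011763, -0.031427) ; Y_{6,-6}(Ω₂) = (-0.000000, 0.000000) ; Δ = (0.000000, 0.000000)
  [-5]  conj(Y_{6,-5})(Ω₁) = (-0.005100, -0.139041) ; Y_{6,-5}(Ω₂) = (0.000000, -0.000000) ; Δ = (-0.000000, -0.000000)
  [-4]  conj(Y_{6,-4})(Ω₁) = (0.092804, -0.316967) ; Y_{6,-4}(Ω₂) = (-0.000000, -0.000000) ; Δ = (-0.000000, 0.000000)
  [-3]  conj(Y_{6,-3})(Ω₁) = (0.261134, -0.376570) ; Y_{6,-3}(Ω₂) = (0.000004, 0.000006) ; Δ = (0.000004, 0.000000)
  [-2]  conj(Y_{6,-2})(Ω₁) = (0.197681, -0.148101) ; Y_{6,-2}(Ω₂) = (0.000086, -0.000671) ; Δ = (-0.000082, -0.000145)
  [-1]  conj(Y_{6,-1})(Ω₁) = (-0.235057, 0.078285) ; Y_{6,-1}(Ω₂) = (-0.028188, 0.024803) ; Δ = (0.004684, -0.008037)
  [+0]  conj(Y_{6,0})(Ω₁) = (-0.332568, -0.000000) ; Y_{6,0}(Ω₂) = (1.015720, 0.000000) ; Δ = (-0.337796, -0.000000)
  [+1]  conj(Y_{6,1})(Ω₁) = (0.235057, 0.078285) ; Y_{6,1}(Ω₂) = (0.028188, 0.024803) ; Δ = (0.004684, 0.008037)
  [+2]  conj(Y_{6,2})(Ω₁) = (0.197681, 0.148101) ; Y_{6,2}(Ω₂) = (0.000086, 0.000671) ; Δ = (-0.000082, 0.000145)
  [+3]  conj(Y_{6,3})(Ω₁) = (-0.261134, -0.376570) ; Y_{6,3}(Ω₂) = (-0.000004, 0.000006) ; Δ = (0.000004, -0.000000)
  [+4]  conj(Y_{6,4})(Ω₁) = (0.092804, 0.316967) ; Y_{6,4}(Ω₂) = (-0.000000, 0.000000) ; Δ = (-0.000000, -0.000000)
  [+5]  conj(Y_{6,5})(Ω₁) = (0.005100, -0.139041) ; Y_{6,5}(Ω₂) = (-0.000000, -0.000000) ; Δ = (-0.000000, 0.000000)
  [+6]  conj(Y_{6,6})(Ω₁) = (-0.011763, 0.031427) ; Y_{6,6}(Ω₂) = (-0.000000, -0.000000) ; Δ = (0.000000, -0.000000)
Accumulated sum (-0.328585, -0.000000); after 4π/(2l+1) scaling, (-0.317625, -0.000000) ⇒ P_6 = -0.317625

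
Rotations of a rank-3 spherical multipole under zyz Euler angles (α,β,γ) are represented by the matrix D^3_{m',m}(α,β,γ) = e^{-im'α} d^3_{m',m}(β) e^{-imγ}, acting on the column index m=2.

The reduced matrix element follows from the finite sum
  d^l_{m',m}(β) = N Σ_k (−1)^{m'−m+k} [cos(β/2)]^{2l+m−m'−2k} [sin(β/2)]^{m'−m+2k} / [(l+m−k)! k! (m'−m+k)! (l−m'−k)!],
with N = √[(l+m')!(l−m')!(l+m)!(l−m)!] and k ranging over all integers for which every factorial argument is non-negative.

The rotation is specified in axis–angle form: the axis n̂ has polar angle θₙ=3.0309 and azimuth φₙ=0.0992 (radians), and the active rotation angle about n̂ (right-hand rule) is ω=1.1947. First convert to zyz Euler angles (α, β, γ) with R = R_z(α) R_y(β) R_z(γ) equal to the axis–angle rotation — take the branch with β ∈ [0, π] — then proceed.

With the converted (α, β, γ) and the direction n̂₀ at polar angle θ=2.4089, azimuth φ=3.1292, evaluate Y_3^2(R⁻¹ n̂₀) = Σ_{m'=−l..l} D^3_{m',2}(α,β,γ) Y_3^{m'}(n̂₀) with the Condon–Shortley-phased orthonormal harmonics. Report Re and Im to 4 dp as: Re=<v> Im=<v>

Axis–angle → zyz. n̂ = (sinθₙcosφₙ, sinθₙsinφₙ, cosθₙ) = (+0.109924, +0.010940, -0.993880), ω = 1.1947.
R = I cosω + sinω [n̂]ₓ + (1−cosω) n̂n̂ᵀ gives
  R = [+0.374938, +0.925174, -0.058948; -0.923652, +0.367368, -0.109120; -0.079300, +0.095361, +0.992279]
β = atan2(√(R₁₃²+R₂₃²), R₃₃) = 0.124345; α = atan2(R₂₃, R₁₃) mod 2π = 4.217091; γ = atan2(R₃₂, −R₃₁) mod 2π = 0.877098
Need the full column D^3_{m',2} for m'=−3..3 at α=4.2171, β=0.1243, γ=0.8771.
cos(β/2)=0.998068, sin(β/2)=0.062132
d^3_{-3,2}: single k=5 term ⇒ +0.000002;  D = -0.000000-0.000002i
d^3_{-2,2}: k∈[4..5] ⇒ +0.000074 -0.000000 = +0.000074;  D = +0.000068+0.000029i
d^3_{-1,2}: k∈[3..4] ⇒ +0.001508 -0.000003 = +0.001505;  D = -0.001172+0.000945i
d^3_{0,2}: k∈[2..3] ⇒ +0.020982 -0.000081 = +0.020900;  D = -0.003812-0.020550i
d^3_{1,2}: k∈[1..2] ⇒ +0.194589 -0.001508 = +0.193081;  D = +0.183765+0.059250i
d^3_{2,2}: k∈[0..1] ⇒ +0.988463 -0.019153 = +0.969310;  D = -0.700183+0.670303i
d^3_{3,2}: single k=0 term ⇒ -0.150728;  D = +0.039957+0.145335i
Y_3^{m'}(θ=2.4089,φ=3.1292) and Σ D·Y over m':
  (-0.0000-0.0000i)·(-0.1248-0.0046i)  (+0.0001+0.0000i)·(-0.3398-0.0084i)  (-0.0012+0.0009i)·(-0.3811-0.0047i)  (-0.0038-0.0205i)·(+0.0657+0.0000i)  (+0.1838+0.0592i)·(+0.3811-0.0047i)  (-0.7002+0.6703i)·(-0.3398+0.0084i)  (+0.0400+0.1453i)·(+0.1248-0.0046i)
Y_3^2(R⁻¹ n̂) = +0.308414-0.195716i

Re=0.3084 Im=-0.1957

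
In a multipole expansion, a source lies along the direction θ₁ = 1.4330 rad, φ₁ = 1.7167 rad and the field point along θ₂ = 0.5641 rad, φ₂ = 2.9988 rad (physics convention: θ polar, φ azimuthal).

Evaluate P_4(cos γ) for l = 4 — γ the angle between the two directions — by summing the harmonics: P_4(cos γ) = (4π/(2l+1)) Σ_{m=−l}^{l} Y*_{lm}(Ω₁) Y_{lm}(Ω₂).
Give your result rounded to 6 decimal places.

0.130144

Summing Y*_{l m}(θ₁,φ₁)·Y_{l m}(θ₂,φ₂) over m ∈ [−4, 4]; prefactor 4π/(2·4+1) = 1.396263:
  [-4]  conj(Y_{4,-4})(Ω₁) = (0.355479, 0.234740) ; Y_{4,-4}(Ω₂) = (0.030421, 0.019549) ; Δ = (0.006225, 0.014090)
  [-3]  conj(Y_{4,-3})(Ω₁) = (0.070823, -0.151335) ; Y_{4,-3}(Ω₂) = (-0.147053, -0.067153) ; Δ = (-0.020577, 0.017498)
  [-2]  conj(Y_{4,-2})(Ω₁) = (0.272820, 0.081950) ; Y_{4,-2}(Ω₂) = (0.366919, 0.107731) ; Δ = (0.091274, 0.059460)
  [-1]  conj(Y_{4,-1})(Ω₁) = (0.026839, -0.182640) ; Y_{4,-1}(Ω₂) = (-0.422940, -0.060807) ; Δ = (-0.022457, 0.075614)
  [+0]  conj(Y_{4,0})(Ω₁) = (0.258796, -0.000000) ; Y_{4,0}(Ω₂) = (-0.060750, 0.000000) ; Δ = (-0.015722, 0.000000)
  [+1]  conj(Y_{4,1})(Ω₁) = (-0.026839, -0.182640) ; Y_{4,1}(Ω₂) = (0.422940, -0.060807) ; Δ = (-0.022457, -0.075614)
  [+2]  conj(Y_{4,2})(Ω₁) = (0.272820, -0.081950) ; Y_{4,2}(Ω₂) = (0.366919, -0.107731) ; Δ = (0.091274, -0.059460)
  [+3]  conj(Y_{4,3})(Ω₁) = (-0.070823, -0.151335) ; Y_{4,3}(Ω₂) = (0.147053, -0.067153) ; Δ = (-0.020577, -0.017498)
  [+4]  conj(Y_{4,4})(Ω₁) = (0.355479, -0.234740) ; Y_{4,4}(Ω₂) = (0.030421, -0.019549) ; Δ = (0.006225, -0.014090)
Σ over m = (0.093208, 0.000000); ×(4π/9) → (0.130144, 0.000000). Real part: 0.130144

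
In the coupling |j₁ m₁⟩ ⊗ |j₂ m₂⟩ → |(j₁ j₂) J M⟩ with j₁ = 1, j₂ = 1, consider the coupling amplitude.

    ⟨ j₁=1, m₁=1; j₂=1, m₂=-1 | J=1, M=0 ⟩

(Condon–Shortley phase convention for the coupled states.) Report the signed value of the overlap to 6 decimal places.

j₁+j₂−J=1  J+j₁−j₂=1  J−j₁+j₂=1  j₁+j₂+J+1=4
(j₁±m₁, j₂±m₂, J±M) = (2,0,0,2,1,1)
P² = 1/2
sum k=0..0:
  [0] +1/1 = 1
S = 1
C² = P²·S² = 1/2 ; C = +0.707107

+0.707107  (= +√(1/2))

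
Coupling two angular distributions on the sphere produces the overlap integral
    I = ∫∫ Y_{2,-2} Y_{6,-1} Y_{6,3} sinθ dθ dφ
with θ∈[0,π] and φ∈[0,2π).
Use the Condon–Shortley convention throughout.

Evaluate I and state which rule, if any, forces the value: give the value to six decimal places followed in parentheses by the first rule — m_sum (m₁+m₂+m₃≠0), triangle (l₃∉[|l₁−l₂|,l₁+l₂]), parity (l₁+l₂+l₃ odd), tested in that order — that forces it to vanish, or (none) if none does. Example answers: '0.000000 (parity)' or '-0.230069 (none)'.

0.177674 (none)

Checks pass: Σm=0; 14 even; l₃=6∈[4,8].
(2·2+1)(2·6+1)(2·6+1) = 845
Δ: 2! 2! 10! / 15! → 1/90090
sum: t=0:+1/69120 t=1:−1/14400 t=2:+1/69120 = -7/172800
3j²(2 6 6; 0 0 0) = Δ·Π!·Σ² = 14/715  (sign -1)
sum: t=2:+1/120960 = 1/120960
3j²(2 6 6; -2 -1 3) = Δ·Π!·Σ² = 24/1001  (sign -1)
combine: 4πI² = 845·14/715·24/1001 = 48/121
take √, sign +1: I = 0.17767364
No selection rule forces the value: the integral is nonzero (none).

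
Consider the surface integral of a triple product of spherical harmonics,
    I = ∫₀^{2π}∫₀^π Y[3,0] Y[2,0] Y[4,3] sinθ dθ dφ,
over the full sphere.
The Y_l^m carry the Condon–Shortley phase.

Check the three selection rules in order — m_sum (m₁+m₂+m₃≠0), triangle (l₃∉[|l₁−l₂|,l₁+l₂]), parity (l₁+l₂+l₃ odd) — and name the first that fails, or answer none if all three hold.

Σmᵢ = 3  ✗
l₃∈[|l₁−l₂|,l₁+l₂]=[1,5], have l₃=4
Σlᵢ = 9 ⇒ odd

m_sum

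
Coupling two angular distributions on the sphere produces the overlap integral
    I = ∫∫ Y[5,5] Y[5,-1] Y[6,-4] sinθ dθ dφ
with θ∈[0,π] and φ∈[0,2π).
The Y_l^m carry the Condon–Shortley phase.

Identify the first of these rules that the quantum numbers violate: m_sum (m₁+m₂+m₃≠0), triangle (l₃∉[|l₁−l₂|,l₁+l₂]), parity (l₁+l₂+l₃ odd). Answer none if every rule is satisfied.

none

m₁+m₂+m₃ = 5 − 1 − 4 = 0  ✓
triangle: |5−5|=0 ≤ l₃=6 ≤ 5+5=10  ✓
parity: l₁+l₂+l₃ = 16 is even  ✓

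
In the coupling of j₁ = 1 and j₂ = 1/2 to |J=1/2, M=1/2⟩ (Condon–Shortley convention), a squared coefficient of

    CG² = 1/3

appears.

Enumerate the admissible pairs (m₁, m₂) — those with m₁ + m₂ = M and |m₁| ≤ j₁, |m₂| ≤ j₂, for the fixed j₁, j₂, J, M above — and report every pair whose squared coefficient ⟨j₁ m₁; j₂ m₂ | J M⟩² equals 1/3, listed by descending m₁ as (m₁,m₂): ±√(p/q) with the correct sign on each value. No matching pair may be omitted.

(0,1/2): −√(1/3)

Admissible pairs with m₁+m₂ = M = 1/2: (0,1/2), (1,-1/2)
  (m₁,m₂)=(1,-1/2): CG² = 2/3, CG = +√(2/3)
  (m₁,m₂)=(0,1/2): CG² = 1/3, CG = −√(1/3)   ← matches the target
Pairs with CG² = 1/3: (0,1/2): −√(1/3)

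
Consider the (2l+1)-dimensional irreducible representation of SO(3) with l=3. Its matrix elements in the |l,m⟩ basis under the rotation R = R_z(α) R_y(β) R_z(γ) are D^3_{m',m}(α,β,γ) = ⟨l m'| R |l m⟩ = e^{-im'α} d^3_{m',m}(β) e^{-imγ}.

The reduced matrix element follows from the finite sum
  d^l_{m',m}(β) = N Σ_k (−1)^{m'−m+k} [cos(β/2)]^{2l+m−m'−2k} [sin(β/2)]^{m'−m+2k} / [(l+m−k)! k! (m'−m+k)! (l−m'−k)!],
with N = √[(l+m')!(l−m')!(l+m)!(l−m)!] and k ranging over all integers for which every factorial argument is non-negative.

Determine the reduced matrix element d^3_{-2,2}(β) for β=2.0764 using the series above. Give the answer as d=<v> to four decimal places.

d=0.3013

d^3_{-2,2}(β=2.0764) via the finite sum:
Half-angle: c=0.507772, s=0.861492. N=√(1·120·120·1)=120.000000
k: max(0,(2)−(-2))=4 … min(3+(2),3−(-2))=5
  k=4: (−1)^0·120.0000/(24)·0.5078^2·0.8615^4 = +0.710087
  k=5: (−1)^1·120.0000/(120)·0.5078^0·0.8615^6 = -0.408796
d^3_{-2,2}(2.0764) = +0.710087 -0.408796 = +0.301291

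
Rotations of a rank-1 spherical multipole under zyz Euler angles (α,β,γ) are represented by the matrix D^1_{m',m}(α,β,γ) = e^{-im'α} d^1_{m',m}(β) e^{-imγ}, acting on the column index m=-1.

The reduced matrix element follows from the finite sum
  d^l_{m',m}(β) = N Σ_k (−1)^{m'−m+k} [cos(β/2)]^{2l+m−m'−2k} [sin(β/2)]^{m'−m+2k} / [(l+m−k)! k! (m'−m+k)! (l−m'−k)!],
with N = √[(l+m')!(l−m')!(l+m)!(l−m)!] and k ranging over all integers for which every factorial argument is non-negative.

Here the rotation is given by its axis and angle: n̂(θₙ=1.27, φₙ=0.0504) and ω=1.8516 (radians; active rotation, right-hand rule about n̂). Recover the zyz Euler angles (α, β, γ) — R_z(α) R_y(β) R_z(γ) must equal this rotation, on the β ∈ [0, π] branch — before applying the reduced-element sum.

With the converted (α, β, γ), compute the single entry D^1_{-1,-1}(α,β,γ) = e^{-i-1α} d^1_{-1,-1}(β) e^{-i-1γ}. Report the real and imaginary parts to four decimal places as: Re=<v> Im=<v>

Re=0.3054 Im=0.2847

Axis–angle → zyz. n̂ = (sinθₙcosφₙ, sinθₙsinφₙ, cosθₙ) = (+0.953888, +0.048117, +0.296281), ω = 1.8516.
R = I cosω + sinω [n̂]ₓ + (1−cosω) n̂n̂ᵀ gives
  R = [+0.884934, -0.226059, +0.407172; +0.343294, -0.274171, -0.898320; +0.314708, +0.934734, -0.165019]
β = atan2(√(R₁₃²+R₂₃²), R₃₃) = 1.736573; α = atan2(R₂₃, R₁₃) mod 2π = 5.137950; γ = atan2(R₃₂, −R₃₁) mod 2π = 1.895558
First d^1_{-1,-1}(β=1.7366), then the phase factors e^{-i(-1)α} and e^{-i(-1)γ}:
Half-angle: c=0.646135, s=0.763223. N=√(1·2·1·2)=2.000000
Admissible k: 0..0 (factorial args all ≥0)
  k=0: (−1)^0·2.0000/(2)·0.6461^2·0.7632^0 = +0.417491
d^1_{-1,-1}(1.7366) = +0.417491
Phases: e^{-i·(-1)·5.1380}=+0.412832-0.910807i, e^{-i·(-1)·1.8956}=-0.319083+0.947727i ⇒ D=+0.305381+0.284676i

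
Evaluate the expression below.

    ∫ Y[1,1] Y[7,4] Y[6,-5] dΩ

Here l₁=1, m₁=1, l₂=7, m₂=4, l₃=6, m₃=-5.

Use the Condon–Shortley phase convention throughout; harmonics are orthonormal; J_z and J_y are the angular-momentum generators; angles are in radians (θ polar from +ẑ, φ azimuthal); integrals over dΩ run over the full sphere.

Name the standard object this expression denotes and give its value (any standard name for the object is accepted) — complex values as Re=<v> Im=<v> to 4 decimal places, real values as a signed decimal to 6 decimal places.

Gaunt coefficient, +0.060604

This is a Gaunt coefficient — the integral of a triple product of spherical harmonics over the sphere.
m-sum 0 ✓  L=14 even ✓  6≤6≤8 ✓
Π(2lᵢ+1) = 3×15×13 = 585
triangle coeff Δ(1,7,6) = 1/1365
Σ_t [1,1]: t=1:−1/518400 = -1/518400
(3j)²=7/195 [(1 7 6; 0 0 0)], sign=-1
Σ_t [0,0]: t=0:+1/79833600 = 1/79833600
(3j)²=1/455 [(1 7 6; 1 4 -5)], sign=-1
⇒ 4πI² = 3/65
I = (+1)√(3/65/(4π)) = 0.06060368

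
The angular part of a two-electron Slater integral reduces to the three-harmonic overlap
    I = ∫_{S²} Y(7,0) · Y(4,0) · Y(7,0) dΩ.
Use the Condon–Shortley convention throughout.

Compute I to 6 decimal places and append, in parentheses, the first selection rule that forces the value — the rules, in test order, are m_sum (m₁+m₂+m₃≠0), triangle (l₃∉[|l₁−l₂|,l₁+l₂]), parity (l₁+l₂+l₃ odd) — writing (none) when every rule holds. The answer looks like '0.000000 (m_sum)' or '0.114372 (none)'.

0.124664 (none)

m-sum 0 ✓  L=18 even ✓  3≤7≤11 ✓
Π(2lᵢ+1) = 15×9×15 = 2025
triangle coeff Δ(7,4,7) = 1/58198140
Σ_t [0,4]: t=0:+1/17418240 t=1:−1/622080 t=2:+1/230400 t=3:−1/622080 t=4:+1/17418240 = 1/806400
(3j)²=2268/230945 [(7 4 7; 0 0 0)], sign=-1
(m-triple is (0,0,0) — same symbol as above.)
⇒ 4πI² = 416649744/2133423721
I = (+1)√(416649744/2133423721/(4π)) = 0.12466429
No selection rule forces the value: the integral is nonzero (none).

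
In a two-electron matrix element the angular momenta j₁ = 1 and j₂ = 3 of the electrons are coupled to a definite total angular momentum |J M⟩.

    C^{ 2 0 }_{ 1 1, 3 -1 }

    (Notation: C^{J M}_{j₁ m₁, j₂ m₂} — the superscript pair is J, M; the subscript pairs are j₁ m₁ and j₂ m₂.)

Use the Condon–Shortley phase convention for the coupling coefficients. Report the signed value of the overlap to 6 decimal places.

√[5·2!0!4!/7! · 2!0!2!4!2!2!] = √(128/7)
  +(−1)^0/∏(0,2,0,2,0,2)! = 1/8  (running 1/8)
⟨..|..⟩ = √(128/7)·(1/8) = +0.534522

+√(2/7) ≈ +0.534522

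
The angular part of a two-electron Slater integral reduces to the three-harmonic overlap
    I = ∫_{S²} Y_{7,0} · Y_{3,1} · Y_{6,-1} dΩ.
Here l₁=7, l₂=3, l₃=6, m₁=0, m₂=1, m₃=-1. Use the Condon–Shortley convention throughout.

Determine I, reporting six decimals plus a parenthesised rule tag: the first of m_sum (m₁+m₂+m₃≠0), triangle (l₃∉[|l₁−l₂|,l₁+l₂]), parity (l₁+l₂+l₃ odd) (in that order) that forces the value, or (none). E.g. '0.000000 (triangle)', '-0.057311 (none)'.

Rules hold: Σm=0, L=16 even, 4≤6≤10.
N = 15·7·13 = 1365
Δ = 4!·10!·2!/17! = 1/2042040
Racah Σ t=1..3: t=1:−1/207360 t=2:+1/57600 t=3:−1/207360 = 1/129600
⇒ 3j(7 3 6; 0 0 0)² = 168/12155, sgn +1
Racah Σ t=2..4: t=2:+1/115200 t=3:−1/103680 t=4:+1/1451520 = -1/3628800
⇒ 3j(7 3 6; 0 1 -1)² = 1/36465, sgn +1
4πI² = N·(3j₀)²·(3jₘ)² = 1176/2272985
I = +1·√(0.000517381/4π) = 0.00641653
No selection rule forces the value: the integral is nonzero (none).

0.006417 (none)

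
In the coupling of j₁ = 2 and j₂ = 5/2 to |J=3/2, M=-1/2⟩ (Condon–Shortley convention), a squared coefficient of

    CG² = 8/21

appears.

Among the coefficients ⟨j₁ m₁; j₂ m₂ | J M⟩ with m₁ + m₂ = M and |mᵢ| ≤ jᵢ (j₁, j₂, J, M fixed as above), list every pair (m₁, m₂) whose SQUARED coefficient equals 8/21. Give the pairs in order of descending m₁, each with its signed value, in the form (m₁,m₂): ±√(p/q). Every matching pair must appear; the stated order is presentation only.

Admissible pairs with m₁+m₂ = M = -1/2: (-2,3/2), (-1,1/2), (0,-1/2), (1,-3/2), (2,-5/2)
  (m₁,m₂)=(2,-5/2): CG² = 8/21, CG = +√(8/21)   ← matches the target
  (m₁,m₂)=(1,-3/2): CG² = 2/105, CG = −√(2/105)
  (m₁,m₂)=(0,-1/2): CG² = 2/35, CG = −√(2/35)
  (m₁,m₂)=(-1,1/2): CG² = 5/21, CG = +√(5/21)
  (m₁,m₂)=(-2,3/2): CG² = 32/105, CG = −√(32/105)
Pairs with CG² = 8/21: (2,-5/2): +√(8/21)

(2,-5/2): +√(8/21)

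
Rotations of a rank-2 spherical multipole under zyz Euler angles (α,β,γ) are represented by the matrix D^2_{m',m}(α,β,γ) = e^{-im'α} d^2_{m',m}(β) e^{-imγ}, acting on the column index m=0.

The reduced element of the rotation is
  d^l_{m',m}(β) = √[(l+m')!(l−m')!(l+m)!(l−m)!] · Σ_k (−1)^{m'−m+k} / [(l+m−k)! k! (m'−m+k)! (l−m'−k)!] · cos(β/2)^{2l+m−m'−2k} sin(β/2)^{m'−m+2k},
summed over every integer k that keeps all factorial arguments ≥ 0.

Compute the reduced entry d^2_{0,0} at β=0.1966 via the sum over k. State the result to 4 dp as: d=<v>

d=0.9428

d^2_{0,0}(β=0.1966) via the finite sum:
c=cos(0.196600/2)=0.995172, s=sin(0.196600/2)=0.098142; N=√[2·2·2·2]=4.000000
The bounds max(0,m−m')=0 and min(l+m,l−m')=2 give 3 terms
  k=0: (−1)^0·4.0000/(4)·0.9952^4·0.0981^0 = +0.980829
  k=1: (−1)^1·4.0000/(1)·0.9952^2·0.0981^2 = -0.038156
  k=2: (−1)^2·4.0000/(4)·0.9952^0·0.0981^4 = +0.000093
d^2_{0,0}(0.1966) = +0.980829 -0.038156 +0.000093 = +0.942766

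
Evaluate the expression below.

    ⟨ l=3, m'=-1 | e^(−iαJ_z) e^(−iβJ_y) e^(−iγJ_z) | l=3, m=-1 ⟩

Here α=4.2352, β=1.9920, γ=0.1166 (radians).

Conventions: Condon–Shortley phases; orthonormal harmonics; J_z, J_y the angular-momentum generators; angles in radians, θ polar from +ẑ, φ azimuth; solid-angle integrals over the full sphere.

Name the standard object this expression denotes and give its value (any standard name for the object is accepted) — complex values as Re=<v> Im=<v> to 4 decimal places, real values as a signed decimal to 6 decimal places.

Wigner D-matrix element, Re=-0.1459 Im=-0.3869

This is a Wigner D-matrix element — the rotation-matrix element ⟨l m'| R(α,β,γ) |l m⟩ in the angular-momentum basis.
Split into d^3_{-1,-1}(β=1.9920) × two z-phases.
Half-angle: c=0.543664, s=0.839303. N=√(2·24·2·24)=48.000000
The bounds max(0,m−m')=0 and min(l+m,l−m')=2 give 3 terms
  k=0: (−1)^0·48.0000/(48)·0.5437^6·0.8393^0 = +0.025822
  k=1: (−1)^1·48.0000/(6)·0.5437^4·0.8393^2 = -0.492322
  k=2: (−1)^2·48.0000/(8)·0.5437^2·0.8393^4 = +0.880010
d^3_{-1,-1}(1.9920) = +0.025822 -0.492322 +0.880010 = +0.413509
Phases: e^{-i·(-1)·4.2352}=-0.459284-0.888289i, e^{-i·(-1)·0.1166}=+0.993210+0.116336i ⇒ D=-0.145896-0.386916i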